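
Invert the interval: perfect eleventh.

First reduce the compound perfect eleventh to its simple form, a perfect fourth.
The rule of nine gives the new number: 9 − 4 = 5, so a fourth becomes a fifth.
Quality inverts too: perfect stays perfect. That makes the inversion a perfect fifth.

P5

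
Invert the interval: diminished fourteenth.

augmented second

First reduce the compound diminished fourteenth to its simple form, a diminished seventh.
Inverted interval numbers add to nine, so a seventh pairs with a second (7 + 2 = 9).
The quality also flips — diminished becomes augmented — giving an augmented second.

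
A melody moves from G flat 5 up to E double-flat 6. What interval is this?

minor sixth

G to E spans six letter names (G-A-B-C-D-E) — that makes it a sixth of some quality.
At 8 semitones, Gb5→Ebb6 falls one short of a major sixth: minor.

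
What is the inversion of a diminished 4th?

Inverted interval numbers add to nine, so a fourth pairs with a fifth (4 + 5 = 9).
The quality also flips — diminished becomes augmented — giving an augmented fifth.

augmented 5th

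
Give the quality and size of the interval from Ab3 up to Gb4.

minor seventh

A to G spans seven letter names (A-B-C-D-E-F-G): a seventh.
A major seventh would be 11 semitones, but Ab3 to Gb4 is 10 — one semitone narrower, making it a minor seventh.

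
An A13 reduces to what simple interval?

Each octave removed subtracts seven from the number: 13 − 7 = 6.
So an augmented thirteenth is an octave plus an augmented sixth. The quality is unchanged.

augmented 6th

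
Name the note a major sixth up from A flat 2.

F 3

Six letter names up from A: F.
A major sixth spans 9 semitones, so from Ab2 the target pitch is F3.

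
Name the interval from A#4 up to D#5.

A to D spans four letter names (A-B-C-D): a fourth.
A#4 to D#5 is 5 semitones, matching the perfect fourth exactly, so the quality is perfect.

perfect fourth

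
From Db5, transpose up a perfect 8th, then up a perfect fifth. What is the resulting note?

A perfect octave up from Db5 is Db6.
Db6 up a perfect fifth → Ab6 (7 semitones).

Ab6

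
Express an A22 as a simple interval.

Subtracting seven from the interval number removes an octave: 22 − 14 = 8.
So an augmented twenty-second is 2 octaves plus an augmented octave. The quality is unchanged.

augmented octave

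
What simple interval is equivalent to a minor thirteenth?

minor sixth

Each octave removed subtracts seven from the number: 13 − 7 = 6.
That makes a minor thirteenth a compound minor sixth — an octave plus a minor sixth.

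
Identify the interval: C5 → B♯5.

A7

C to B spans seven letter names (C-D-E-F-G-A-B): a seventh.
C5 to B#5 spans 12 semitones — one semitone wider than the major seventh (11) — giving an augmented seventh.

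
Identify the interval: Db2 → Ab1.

P4

Descending from Db2 to Ab1 is the same interval as ascending Ab1 to Db2.
A to D spans four letter names (A-B-C-D): a fourth.
Ab1 to Db2 is 5 semitones, matching the perfect fourth exactly, so the quality is perfect.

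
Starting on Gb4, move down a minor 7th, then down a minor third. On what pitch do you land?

A minor seventh down from Gb4 is Ab3.
Ab3 down a minor third → F3 (3 semitones).

F3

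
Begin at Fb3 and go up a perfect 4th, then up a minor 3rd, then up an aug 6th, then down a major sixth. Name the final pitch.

Db4

Up a perfect fourth from Fb3: Bbb3 (5 semitones up).
Up a minor third from Bbb3: Dbb4 (3 semitones up).
Up an augmented sixth from Dbb4: Bb4 (10 semitones up).
Bb4 down a major sixth → Db4 (9 semitones).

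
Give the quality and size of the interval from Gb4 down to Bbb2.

major 13th

Descending from Gb4 to Bbb2 is the same interval as ascending Bbb2 to Gb4.
B to G spans six letter names (B-C-D-E-F-G), plus an octave — that makes it a thirteenth of some quality.
Counting semitones, Bbb2→Gb4 is 21, which is the major thirteenth.
(Equivalently, a compound major sixth: a major sixth plus an octave.)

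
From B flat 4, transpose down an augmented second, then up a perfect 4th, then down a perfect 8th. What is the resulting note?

Bb4 down an augmented second → Abb4 (3 semitones).
Up a perfect fourth from Abb4: Dbb5 (5 semitones up).
A perfect octave down from Dbb5 is Dbb4.

D double-flat 4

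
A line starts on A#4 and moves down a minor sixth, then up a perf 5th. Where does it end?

A minor sixth down from A#4 is C##4.
C##4 up a perfect fifth → G##4 (7 semitones).

G##4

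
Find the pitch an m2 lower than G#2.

Two letter names down from G: F.
Moving 1 semitone down from G#2 (the size of a minor second) reaches F##2.

F##2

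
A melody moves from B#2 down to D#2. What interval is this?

Descending from B#2 to D#2 is the same interval as ascending D#2 to B#2.
D to B spans six letter names (D-E-F-G-A-B) — that makes it a sixth of some quality.
D#2 to B#2 is 9 semitones, matching the major sixth exactly, so the quality is major.

major sixth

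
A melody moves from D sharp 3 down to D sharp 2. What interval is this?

Descending from D#3 to D#2 is the same interval as ascending D#2 to D#3.
D to D is the same letter name, plus an octave — that makes it an octave of some quality.
Counting semitones, D#2→D#3 is 12, which is the perfect octave.

perfect 8th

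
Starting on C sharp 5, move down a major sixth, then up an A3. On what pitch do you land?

C#5 down a major sixth → E4 (9 semitones).
Up an augmented third from E4: G##4 (5 semitones up).

G double-sharp 4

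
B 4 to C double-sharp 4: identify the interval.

diminished seventh

Descending from B4 to C##4 is the same interval as ascending C##4 to B4.
C to B spans seven letter names (C-D-E-F-G-A-B) — that makes it a seventh of some quality.
The major seventh is 11 semitones; here we have 9, two semitones narrower: diminished.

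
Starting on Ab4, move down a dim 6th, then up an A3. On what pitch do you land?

Ab4 down a diminished sixth → C#4 (7 semitones).
Up an augmented third from C#4: E##4 (5 semitones up).

E##4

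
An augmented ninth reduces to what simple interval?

Subtracting seven from the interval number removes an octave: 9 − 7 = 2.
Quality carries through unchanged, so the simple form is an augmented second.

augmented second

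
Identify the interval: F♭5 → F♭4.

perfect octave

Descending from Fb5 to Fb4 is the same interval as ascending Fb4 to Fb5.
F to F is the same letter name, plus an octave: an octave.
Counting semitones, Fb4→Fb5 is 12, which is the perfect octave.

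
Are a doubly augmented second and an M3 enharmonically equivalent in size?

Yes

A doubly augmented second = 4 semitones = a major third; enharmonically equal.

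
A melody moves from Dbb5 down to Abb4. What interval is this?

perfect fourth

Descending from Dbb5 to Abb4 is the same interval as ascending Abb4 to Dbb5.
A to D spans four letter names (A-B-C-D) — that makes it a fourth of some quality.
The perfect fourth spans 5 semitones, and Abb4 to Dbb5 is exactly 5 semitones — so this is a perfect fourth.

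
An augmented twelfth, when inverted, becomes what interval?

diminished 4th

First reduce the compound augmented twelfth to its simple form, an augmented fifth.
The rule of nine gives the new number: 9 − 5 = 4, so a fifth becomes a fourth.
And augmented becomes diminished under inversion, so we get a diminished fourth.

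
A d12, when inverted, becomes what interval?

First reduce the compound diminished twelfth to its simple form, a diminished fifth.
The rule of nine gives the new number: 9 − 5 = 4, so a fifth becomes a fourth.
Quality inverts too: diminished becomes augmented. That makes the inversion an augmented fourth.

augmented 4th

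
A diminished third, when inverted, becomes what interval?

The rule of nine gives the new number: 9 − 3 = 6, so a third becomes a sixth.
And diminished becomes augmented under inversion, so we get an augmented sixth.

augmented 6th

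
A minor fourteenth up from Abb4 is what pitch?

Counting seven letter names plus an octave up from A lands on G.
A minor fourteenth is 22 semitones; 22 semitones up from Abb4 gives Gbb6.

Gbb6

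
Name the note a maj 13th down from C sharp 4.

E 2

Counting six letter names plus an octave down from C lands on E.
A major thirteenth is 21 semitones; 21 semitones down from C#4 gives E2.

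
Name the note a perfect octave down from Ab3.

For an octave the letter name doesn't change: still A, an octave down.
A perfect octave spans 12 semitones, so from Ab3 the target pitch is Ab2.

Ab2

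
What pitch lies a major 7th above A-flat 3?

G 4

Counting seven letter names up from A lands on G.
A major seventh is 11 semitones; 11 semitones up from Ab3 gives G4.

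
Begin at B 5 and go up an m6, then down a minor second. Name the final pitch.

F sharp 6

Up a minor sixth from B5: G6 (8 semitones up).
A minor second down from G6 is F#6.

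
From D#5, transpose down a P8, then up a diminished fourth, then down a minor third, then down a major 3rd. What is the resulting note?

C4

A perfect octave down from D#5 is D#4.
Up a diminished fourth from D#4: G4 (4 semitones up).
G4 down a minor third → E4 (3 semitones).
Down a major third from E4: C4 (4 semitones down).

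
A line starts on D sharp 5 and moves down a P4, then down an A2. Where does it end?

G 4

D#5 down a perfect fourth → A#4 (5 semitones).
A#4 down an augmented second → G4 (3 semitones).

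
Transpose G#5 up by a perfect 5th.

D#6

Counting five letter names up from G lands on D.
A perfect fifth spans 7 semitones, so from G#5 the target pitch is D#6.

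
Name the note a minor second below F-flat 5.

The second takes the letter from F down to E.
A minor second is 1 semitone; 1 semitone down from Fb5 gives Eb5.

E-flat 5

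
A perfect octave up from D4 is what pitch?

D5

For an octave the letter name doesn't change: still D, an octave up.
A perfect octave is 12 semitones; 12 semitones up from D4 gives D5.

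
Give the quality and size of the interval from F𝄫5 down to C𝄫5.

Descending from Fbb5 to Cbb5 is the same interval as ascending Cbb5 to Fbb5.
C to F spans four letter names (C-D-E-F): a fourth.
The perfect fourth spans 5 semitones, and Cbb5 to Fbb5 is exactly 5 semitones — so this is a perfect fourth.

perfect fourth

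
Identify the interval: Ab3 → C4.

major third

A to C spans three letter names (A-B-C) — that makes it a third of some quality.
Ab3 to C4 is 4 semitones, matching the major third exactly, so the quality is major.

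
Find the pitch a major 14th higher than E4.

The fourteenth's letter: E up seven letter names plus an octave → D.
A major fourteenth is 23 semitones; 23 semitones up from E4 gives D#6.

D#6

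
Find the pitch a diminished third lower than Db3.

Counting three letter names down from D lands on B.
A diminished third is 2 semitones; 2 semitones down from Db3 gives B2.

B2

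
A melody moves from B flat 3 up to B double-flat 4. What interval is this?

diminished octave

B to B is the same letter name, plus an octave — that makes it an octave of some quality.
The perfect octave is 12 semitones; here we have 11, one semitone narrower: diminished.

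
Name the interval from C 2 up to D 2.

C to D spans two letter names (C-D) — that makes it a second of some quality.
Counting semitones, C2→D2 is 2, which is the major second.

major 2nd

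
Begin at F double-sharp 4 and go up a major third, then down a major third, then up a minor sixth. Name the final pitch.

A major third up from F##4 is A##4.
A##4 down a major third → F##4 (4 semitones).
F##4 up a minor sixth → D#5 (8 semitones).

D sharp 5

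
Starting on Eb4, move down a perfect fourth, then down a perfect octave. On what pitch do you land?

A perfect fourth down from Eb4 is Bb3.
Down a perfect octave from Bb3: Bb2 (12 semitones down).

Bb2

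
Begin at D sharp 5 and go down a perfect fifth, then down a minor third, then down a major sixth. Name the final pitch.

G sharp 3

A perfect fifth down from D#5 is G#4.
Down a minor third from G#4: E#4 (3 semitones down).
Down a major sixth from E#4: G#3 (9 semitones down).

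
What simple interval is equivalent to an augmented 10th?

augmented third

Each octave removed subtracts seven from the number: 10 − 7 = 3.
Quality carries through unchanged, so the simple form is an augmented third.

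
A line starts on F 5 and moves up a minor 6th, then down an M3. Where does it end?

B double-flat 5

A minor sixth up from F5 is Db6.
Db6 down a major third → Bbb5 (4 semitones).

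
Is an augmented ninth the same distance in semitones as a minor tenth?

Yes

An augmented ninth = 15 semitones = a minor tenth; enharmonically equal.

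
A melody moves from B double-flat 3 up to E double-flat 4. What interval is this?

perfect fourth

B to E spans four letter names (B-C-D-E), so the interval is some kind of fourth.
Counting semitones, Bbb3→Ebb4 is 5, which is the perfect fourth.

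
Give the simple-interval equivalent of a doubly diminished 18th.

doubly diminished fourth

Subtracting seven from the interval number removes an octave: 18 − 14 = 4.
That makes a doubly diminished eighteenth a compound doubly diminished fourth — 2 octaves plus a doubly diminished fourth.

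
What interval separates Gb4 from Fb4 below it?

Descending from Gb4 to Fb4 is the same interval as ascending Fb4 to Gb4.
F to G spans two letter names (F-G) — that makes it a second of some quality.
The major second spans 2 semitones, and Fb4 to Gb4 is exactly 2 semitones — so this is a major second.

major 2nd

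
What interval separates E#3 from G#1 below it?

Descending from E#3 to G#1 is the same interval as ascending G#1 to E#3.
G to E spans six letter names (G-A-B-C-D-E), plus an octave: a thirteenth.
G#1 to E#3 is 21 semitones, matching the major thirteenth exactly, so the quality is major.
(Equivalently, a compound major sixth: a major sixth plus an octave.)

M13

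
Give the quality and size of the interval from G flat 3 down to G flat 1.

Descending from Gb3 to Gb1 is the same interval as ascending Gb1 to Gb3.
G to G is the same letter name, plus 2 octaves, so the interval is some kind of fifteenth.
Counting semitones, Gb1→Gb3 is 24, which is the perfect fifteenth.
(Equivalently, a compound perfect octave: a perfect octave plus an octave.)

perfect 15th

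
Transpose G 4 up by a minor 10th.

B-flat 5

The tenth's letter: G up three letter names plus an octave → B.
Moving 15 semitones up from G4 (the size of a minor tenth) reaches Bb5.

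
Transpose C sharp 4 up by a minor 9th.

D 5

The ninth's letter: C up two letter names plus an octave → D.
A minor ninth spans 13 semitones, so from C#4 the target pitch is D5.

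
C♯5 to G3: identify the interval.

augmented eleventh

Descending from C#5 to G3 is the same interval as ascending G3 to C#5.
G to C spans four letter names (G-A-B-C), plus an octave — that makes it an eleventh of some quality.
The perfect eleventh is 17 semitones; here we have 18, one semitone wider: augmented.
(Equivalently, a compound augmented fourth: an augmented fourth plus an octave.)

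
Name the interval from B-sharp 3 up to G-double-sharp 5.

major thirteenth

B to G spans six letter names (B-C-D-E-F-G), plus an octave, so the interval is some kind of thirteenth.
B#3 to G##5 is 21 semitones, matching the major thirteenth exactly, so the quality is major.
(Equivalently, a compound major sixth: a major sixth plus an octave.)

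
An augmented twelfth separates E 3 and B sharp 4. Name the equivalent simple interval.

A5

Each octave removed subtracts seven from the number: 12 − 7 = 5.
So an augmented twelfth is an octave plus an augmented fifth. The quality is unchanged.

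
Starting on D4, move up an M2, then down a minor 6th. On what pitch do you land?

Up a major second from D4: E4 (2 semitones up).
Down a minor sixth from E4: G#3 (8 semitones down).

G#3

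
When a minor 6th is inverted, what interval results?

M3

Interval numbers invert to sum to nine: 6 + 3 = 9, so a sixth inverts to a third.
The quality also flips — minor becomes major — giving a major third.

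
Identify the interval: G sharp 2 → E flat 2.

Descending from G#2 to Eb2 is the same interval as ascending Eb2 to G#2.
E to G spans three letter names (E-F-G) — that makes it a third of some quality.
Eb2 to G#2 spans 5 semitones — one semitone wider than the major third (4) — giving an augmented third.

augmented third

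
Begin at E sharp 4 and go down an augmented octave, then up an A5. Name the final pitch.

B sharp 3

E#4 down an augmented octave → E3 (13 semitones).
E3 up an augmented fifth → B#3 (8 semitones).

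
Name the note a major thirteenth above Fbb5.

Dbb7

The thirteenth's letter: F up six letter names plus an octave → D.
A major thirteenth is 21 semitones; 21 semitones up from Fbb5 gives Dbb7.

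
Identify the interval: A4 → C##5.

A3

A to C spans three letter names (A-B-C), so the interval is some kind of third.
The major third is 4 semitones; here we have 5, one semitone wider: augmented.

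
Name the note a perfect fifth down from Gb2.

Cb2

Five letter names down from G: C.
A perfect fifth spans 7 semitones, so from Gb2 the target pitch is Cb2.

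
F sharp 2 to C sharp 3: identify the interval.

perfect fifth

F to C spans five letter names (F-G-A-B-C) — that makes it a fifth of some quality.
The perfect fifth spans 7 semitones, and F#2 to C#3 is exactly 7 semitones — so this is a perfect fifth.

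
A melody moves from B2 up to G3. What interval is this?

minor sixth

B to G spans six letter names (B-C-D-E-F-G), so the interval is some kind of sixth.
A major sixth would be 9 semitones, but B2 to G3 is 8 — one semitone narrower, making it a minor sixth.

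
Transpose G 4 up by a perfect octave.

An octave keeps the letter name G, an octave up from G.
Moving 12 semitones up from G4 (the size of a perfect octave) reaches G5.

G 5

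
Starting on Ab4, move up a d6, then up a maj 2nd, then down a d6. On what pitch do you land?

Ab4 up a diminished sixth → Fbb5 (7 semitones).
A major second up from Fbb5 is Gbb5.
Down a diminished sixth from Gbb5: Bb4 (7 semitones down).

Bb4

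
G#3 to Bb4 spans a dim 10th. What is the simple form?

diminished third

Subtracting seven from the interval number removes an octave: 10 − 7 = 3.
That makes a diminished tenth a compound diminished third — an octave plus a diminished third.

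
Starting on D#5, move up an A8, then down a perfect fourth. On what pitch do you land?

A##5

Up an augmented octave from D#5: D##6 (13 semitones up).
D##6 down a perfect fourth → A##5 (5 semitones).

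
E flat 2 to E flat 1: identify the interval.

perfect octave

Descending from Eb2 to Eb1 is the same interval as ascending Eb1 to Eb2.
E to E is the same letter name, plus an octave, so the interval is some kind of octave.
Eb1 to Eb2 is 12 semitones, matching the perfect octave exactly, so the quality is perfect.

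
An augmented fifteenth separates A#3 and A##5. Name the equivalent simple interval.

Subtracting seven from the interval number removes an octave: 15 − 7 = 8.
That makes an augmented fifteenth a compound augmented octave — an octave plus an augmented octave.

augmented octave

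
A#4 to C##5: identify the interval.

major third

A to C spans three letter names (A-B-C): a third.
A#4 to C##5 is 4 semitones, matching the major third exactly, so the quality is major.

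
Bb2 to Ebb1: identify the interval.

augmented twelfth

Descending from Bb2 to Ebb1 is the same interval as ascending Ebb1 to Bb2.
E to B spans five letter names (E-F-G-A-B), plus an octave: a twelfth.
The perfect twelfth is 19 semitones; here we have 20, one semitone wider: augmented.
(Equivalently, a compound augmented fifth: an augmented fifth plus an octave.)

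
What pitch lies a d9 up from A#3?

Two letters up from A (plus an octave) reaches B.
A diminished ninth is 12 semitones; 12 semitones up from A#3 gives Bb4.

Bb4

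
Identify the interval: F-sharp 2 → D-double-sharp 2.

Descending from F#2 to D##2 is the same interval as ascending D##2 to F#2.
D to F spans three letter names (D-E-F), so the interval is some kind of third.
D##2 to F#2 spans 2 semitones — two semitones narrower than the major third (4) — giving a diminished third.

diminished third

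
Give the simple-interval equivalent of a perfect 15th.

P8

Subtracting seven from the interval number removes an octave: 15 − 7 = 8.
Quality carries through unchanged, so the simple form is a perfect octave.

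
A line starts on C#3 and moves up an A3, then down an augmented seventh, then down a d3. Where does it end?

D##2

C#3 up an augmented third → E##3 (5 semitones).
Down an augmented seventh from E##3: F#2 (12 semitones down).
F#2 down a diminished third → D##2 (2 semitones).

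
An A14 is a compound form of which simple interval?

A7

Subtracting seven from the interval number removes an octave: 14 − 7 = 7.
Quality carries through unchanged, so the simple form is an augmented seventh.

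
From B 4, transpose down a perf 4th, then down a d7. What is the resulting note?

G double-sharp 3

B4 down a perfect fourth → F#4 (5 semitones).
A diminished seventh down from F#4 is G##3.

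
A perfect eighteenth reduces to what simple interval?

P4

Subtracting seven from the interval number removes an octave: 18 − 14 = 4.
That makes a perfect eighteenth a compound perfect fourth — 2 octaves plus a perfect fourth.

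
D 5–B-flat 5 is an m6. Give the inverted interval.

M3

Interval numbers invert to sum to nine: 6 + 3 = 9, so a sixth inverts to a third.
And minor becomes major under inversion, so we get a major third.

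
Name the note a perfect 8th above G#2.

The letter stays G (same as the start), shifted an octave up.
A perfect octave is 12 semitones; 12 semitones up from G#2 gives G#3.

G#3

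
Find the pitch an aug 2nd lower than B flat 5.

A double-flat 5

Counting two letter names down from B lands on A.
An augmented second is 3 semitones; 3 semitones down from Bb5 gives Abb5.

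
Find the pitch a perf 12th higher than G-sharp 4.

D-sharp 6

The twelfth's letter: G up five letter names plus an octave → D.
Moving 19 semitones up from G#4 (the size of a perfect twelfth) reaches D#6.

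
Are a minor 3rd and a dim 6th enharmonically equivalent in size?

3 semitones (minor third) vs 7 semitones (diminished sixth): not equal.

No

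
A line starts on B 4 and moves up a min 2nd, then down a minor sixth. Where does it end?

Up a minor second from B4: C5 (1 semitone up).
C5 down a minor sixth → E4 (8 semitones).

E 4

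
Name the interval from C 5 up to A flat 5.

C to A spans six letter names (C-D-E-F-G-A), so the interval is some kind of sixth.
At 8 semitones, C5→Ab5 falls one short of a major sixth: minor.

minor sixth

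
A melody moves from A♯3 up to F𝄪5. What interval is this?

M13

A to F spans six letter names (A-B-C-D-E-F), plus an octave — that makes it a thirteenth of some quality.
Counting semitones, A#3→F##5 is 21, which is the major thirteenth.
(Equivalently, a compound major sixth: a major sixth plus an octave.)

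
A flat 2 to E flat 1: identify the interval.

perfect eleventh

Descending from Ab2 to Eb1 is the same interval as ascending Eb1 to Ab2.
E to A spans four letter names (E-F-G-A), plus an octave: an eleventh.
The perfect eleventh spans 17 semitones, and Eb1 to Ab2 is exactly 17 semitones — so this is a perfect eleventh.
(Equivalently, a compound perfect fourth: a perfect fourth plus an octave.)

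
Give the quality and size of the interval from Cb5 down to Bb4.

minor 2nd

Descending from Cb5 to Bb4 is the same interval as ascending Bb4 to Cb5.
B to C spans two letter names (B-C), so the interval is some kind of second.
Bb4 to Cb5 is 1 semitone, a half step short of the major second (2), so this is minor.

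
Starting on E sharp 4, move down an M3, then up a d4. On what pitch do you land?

A major third down from E#4 is C#4.
Up a diminished fourth from C#4: F4 (4 semitones up).

F 4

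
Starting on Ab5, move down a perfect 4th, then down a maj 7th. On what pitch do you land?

A perfect fourth down from Ab5 is Eb5.
Down a major seventh from Eb5: Fb4 (11 semitones down).

Fb4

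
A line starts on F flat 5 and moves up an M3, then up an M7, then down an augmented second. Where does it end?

F flat 6

Fb5 up a major third → Ab5 (4 semitones).
A major seventh up from Ab5 is G6.
Down an augmented second from G6: Fb6 (3 semitones down).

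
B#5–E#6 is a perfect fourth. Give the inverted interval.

Interval numbers invert to sum to nine: 4 + 5 = 9, so a fourth inverts to a fifth.
And perfect stays perfect under inversion, so we get a perfect fifth.

P5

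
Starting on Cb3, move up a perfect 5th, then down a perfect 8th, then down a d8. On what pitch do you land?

Up a perfect fifth from Cb3: Gb3 (7 semitones up).
Down a perfect octave from Gb3: Gb2 (12 semitones down).
A diminished octave down from Gb2 is G1.

G1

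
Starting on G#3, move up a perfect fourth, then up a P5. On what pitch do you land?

G#4

Up a perfect fourth from G#3: C#4 (5 semitones up).
A perfect fifth up from C#4 is G#4.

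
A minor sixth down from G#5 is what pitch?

The sixth takes the letter from G down to B.
A minor sixth spans 8 semitones, so from G#5 the target pitch is B#4.

B#4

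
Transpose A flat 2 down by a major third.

F flat 2

Three letter names down from A: F.
Moving 4 semitones down from Ab2 (the size of a major third) reaches Fb2.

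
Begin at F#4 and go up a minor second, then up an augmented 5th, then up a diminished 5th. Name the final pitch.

A minor second up from F#4 is G4.
Up an augmented fifth from G4: D#5 (8 semitones up).
D#5 up a diminished fifth → A5 (6 semitones).

A5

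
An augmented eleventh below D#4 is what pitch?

A2

Counting four letter names plus an octave down from D lands on A.
An augmented eleventh spans 18 semitones, so from D#4 the target pitch is A2.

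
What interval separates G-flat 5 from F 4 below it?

minor 9th

Descending from Gb5 to F4 is the same interval as ascending F4 to Gb5.
F to G spans two letter names (F-G), plus an octave, so the interval is some kind of ninth.
At 13 semitones, F4→Gb5 falls one short of a major ninth: minor.
(Equivalently, a compound minor second: a minor second plus an octave.)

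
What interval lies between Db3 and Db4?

D to D is the same letter name, plus an octave: an octave.
Db3 to Db4 is 12 semitones, matching the perfect octave exactly, so the quality is perfect.

perfect 8th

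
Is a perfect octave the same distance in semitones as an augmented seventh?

Yes

A perfect octave spans 12 semitones, and an augmented seventh also spans 12 semitones — they're enharmonic.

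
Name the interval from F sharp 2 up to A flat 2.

F to A spans three letter names (F-G-A), so the interval is some kind of third.
A major third would be 4 semitones; F#2 to Ab2 is 2, two semitones narrower, so the interval is diminished.

d3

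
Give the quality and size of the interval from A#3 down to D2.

augmented twelfth

Descending from A#3 to D2 is the same interval as ascending D2 to A#3.
D to A spans five letter names (D-E-F-G-A), plus an octave — that makes it a twelfth of some quality.
The perfect twelfth is 19 semitones; here we have 20, one semitone wider: augmented.
(Equivalently, a compound augmented fifth: an augmented fifth plus an octave.)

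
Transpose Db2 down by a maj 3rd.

The third takes the letter from D down to B.
A major third spans 4 semitones, so from Db2 the target pitch is Bbb1.

Bbb1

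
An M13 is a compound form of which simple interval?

major 6th

Take out an octave (7 from the number): 13 − 7 = 6.
Quality carries through unchanged, so the simple form is a major sixth.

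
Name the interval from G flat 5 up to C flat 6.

P4

G to C spans four letter names (G-A-B-C) — that makes it a fourth of some quality.
Gb5 to Cb6 is 5 semitones, matching the perfect fourth exactly, so the quality is perfect.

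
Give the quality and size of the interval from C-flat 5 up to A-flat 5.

C to A spans six letter names (C-D-E-F-G-A) — that makes it a sixth of some quality.
Cb5 to Ab5 is 9 semitones, matching the major sixth exactly, so the quality is major.

major sixth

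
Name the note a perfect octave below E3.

E2

An octave keeps the letter name E, an octave down from E.
A perfect octave is 12 semitones; 12 semitones down from E3 gives E2.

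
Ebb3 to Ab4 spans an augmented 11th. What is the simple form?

Take out an octave (7 from the number): 11 − 7 = 4.
So an augmented eleventh is an octave plus an augmented fourth. The quality is unchanged.

A4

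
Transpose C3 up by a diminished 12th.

Gb4

Counting five letter names plus an octave up from C lands on G.
Moving 18 semitones up from C3 (the size of a diminished twelfth) reaches Gb4.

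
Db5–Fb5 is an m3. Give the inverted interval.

Interval numbers invert to sum to nine: 3 + 6 = 9, so a third inverts to a sixth.
Quality inverts too: minor becomes major. That makes the inversion a major sixth.

major 6th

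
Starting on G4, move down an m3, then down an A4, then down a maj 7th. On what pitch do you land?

A minor third down from G4 is E4.
An augmented fourth down from E4 is Bb3.
A major seventh down from Bb3 is Cb3.

Cb3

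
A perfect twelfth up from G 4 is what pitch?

D 6

The twelfth's letter: G up five letter names plus an octave → D.
Moving 19 semitones up from G4 (the size of a perfect twelfth) reaches D6.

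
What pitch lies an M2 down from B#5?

Counting two letter names down from B lands on A.
Moving 2 semitones down from B#5 (the size of a major second) reaches A#5.

A#5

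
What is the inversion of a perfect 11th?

perfect fifth

First reduce the compound perfect eleventh to its simple form, a perfect fourth.
The rule of nine gives the new number: 9 − 4 = 5, so a fourth becomes a fifth.
Quality inverts too: perfect stays perfect. That makes the inversion a perfect fifth.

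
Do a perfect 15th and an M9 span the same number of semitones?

No

A perfect fifteenth is 24 semitones but a major ninth is 14 semitones — different sizes.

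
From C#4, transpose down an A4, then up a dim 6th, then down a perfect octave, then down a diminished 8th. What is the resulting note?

C#4 down an augmented fourth → G3 (6 semitones).
A diminished sixth up from G3 is Ebb4.
Down a perfect octave from Ebb4: Ebb3 (12 semitones down).
Ebb3 down a diminished octave → Eb2 (11 semitones).

Eb2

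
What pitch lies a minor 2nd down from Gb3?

F3

Counting two letter names down from G lands on F.
Moving 1 semitone down from Gb3 (the size of a minor second) reaches F3.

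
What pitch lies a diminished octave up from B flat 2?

For an octave the letter name doesn't change: still B, an octave up.
A diminished octave is 11 semitones; 11 semitones up from Bb2 gives Bbb3.

B double-flat 3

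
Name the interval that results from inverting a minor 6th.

major third

The rule of nine gives the new number: 9 − 6 = 3, so a sixth becomes a third.
The quality also flips — minor becomes major — giving a major third.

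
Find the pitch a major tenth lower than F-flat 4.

D-double-flat 3

Three letters down from F (plus an octave) reaches D.
A major tenth spans 16 semitones, so from Fb4 the target pitch is Dbb3.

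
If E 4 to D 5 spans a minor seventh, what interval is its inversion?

major 2nd

The rule of nine gives the new number: 9 − 7 = 2, so a seventh becomes a second.
And minor becomes major under inversion, so we get a major second.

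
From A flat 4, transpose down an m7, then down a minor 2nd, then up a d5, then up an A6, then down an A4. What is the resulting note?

Ab4 down a minor seventh → Bb3 (10 semitones).
A minor second down from Bb3 is A3.
A3 up a diminished fifth → Eb4 (6 semitones).
Eb4 up an augmented sixth → C#5 (10 semitones).
C#5 down an augmented fourth → G4 (6 semitones).

G 4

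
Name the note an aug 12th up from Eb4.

B5

Counting five letter names plus an octave up from E lands on B.
An augmented twelfth is 20 semitones; 20 semitones up from Eb4 gives B5.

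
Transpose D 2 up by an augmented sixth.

Six letter names up from D: B.
Moving 10 semitones up from D2 (the size of an augmented sixth) reaches B#2.

B-sharp 2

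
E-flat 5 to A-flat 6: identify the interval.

perfect eleventh

E to A spans four letter names (E-F-G-A), plus an octave, so the interval is some kind of eleventh.
Eb5 to Ab6 is 17 semitones, matching the perfect eleventh exactly, so the quality is perfect.
(Equivalently, a compound perfect fourth: a perfect fourth plus an octave.)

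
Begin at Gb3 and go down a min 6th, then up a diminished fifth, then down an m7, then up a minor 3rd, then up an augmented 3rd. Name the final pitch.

Down a minor sixth from Gb3: Bb2 (8 semitones down).
Up a diminished fifth from Bb2: Fb3 (6 semitones up).
Fb3 down a minor seventh → Gb2 (10 semitones).
Gb2 up a minor third → Bbb2 (3 semitones).
Up an augmented third from Bbb2: D3 (5 semitones up).

D3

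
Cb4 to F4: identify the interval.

augmented 4th

C to F spans four letter names (C-D-E-F): a fourth.
A perfect fourth would be 5 semitones; Cb4 to F4 is 6, one semitone wider, so the interval is augmented.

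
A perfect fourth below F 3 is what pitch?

C 3

The fourth takes the letter from F down to C.
Moving 5 semitones down from F3 (the size of a perfect fourth) reaches C3.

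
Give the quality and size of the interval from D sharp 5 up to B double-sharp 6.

D to B spans six letter names (D-E-F-G-A-B), plus an octave, so the interval is some kind of thirteenth.
A major thirteenth would be 21 semitones; D#5 to B##6 is 22, one semitone wider, so the interval is augmented.
(Equivalently, a compound augmented sixth: an augmented sixth plus an octave.)

augmented thirteenth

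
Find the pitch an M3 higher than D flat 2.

Three letter names up from D: F.
A major third spans 4 semitones, so from Db2 the target pitch is F2.

F 2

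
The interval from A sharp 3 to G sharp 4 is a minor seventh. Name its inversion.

major second

Interval numbers invert to sum to nine: 7 + 2 = 9, so a seventh inverts to a second.
The quality also flips — minor becomes major — giving a major second.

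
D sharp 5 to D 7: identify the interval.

diminished fifteenth

D to D is the same letter name, plus 2 octaves: a fifteenth.
D#5 to D7 spans 23 semitones — one semitone narrower than the perfect fifteenth (24) — giving a diminished fifteenth.
(Equivalently, a compound diminished octave: a diminished octave plus an octave.)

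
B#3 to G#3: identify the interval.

major third

Descending from B#3 to G#3 is the same interval as ascending G#3 to B#3.
G to B spans three letter names (G-A-B) — that makes it a third of some quality.
The major third spans 4 semitones, and G#3 to B#3 is exactly 4 semitones — so this is a major third.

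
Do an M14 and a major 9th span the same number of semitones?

No

A major fourteenth is 23 semitones but a major ninth is 14 semitones — different sizes.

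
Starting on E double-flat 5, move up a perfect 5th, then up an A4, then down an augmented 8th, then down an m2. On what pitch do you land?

Up a perfect fifth from Ebb5: Bbb5 (7 semitones up).
Bbb5 up an augmented fourth → Eb6 (6 semitones).
Eb6 down an augmented octave → Ebb5 (13 semitones).
Down a minor second from Ebb5: Db5 (1 semitone down).

D flat 5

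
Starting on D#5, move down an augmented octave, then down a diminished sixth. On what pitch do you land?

D#5 down an augmented octave → D4 (13 semitones).
A diminished sixth down from D4 is F##3.

F##3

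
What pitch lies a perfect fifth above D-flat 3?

The fifth takes the letter from D up to A.
A perfect fifth spans 7 semitones, so from Db3 the target pitch is Ab3.

A-flat 3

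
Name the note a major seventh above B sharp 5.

Seven letter names up from B: A.
A major seventh spans 11 semitones, so from B#5 the target pitch is A##6.

A double-sharp 6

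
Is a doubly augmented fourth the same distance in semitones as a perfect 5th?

Yes

A doubly augmented fourth = 7 semitones = a perfect fifth; enharmonically equal.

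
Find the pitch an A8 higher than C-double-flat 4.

The letter stays C (same as the start), shifted an octave up.
Moving 13 semitones up from Cbb4 (the size of an augmented octave) reaches Cb5.

C-flat 5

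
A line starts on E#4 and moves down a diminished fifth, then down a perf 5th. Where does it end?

D##3

A diminished fifth down from E#4 is A##3.
A perfect fifth down from A##3 is D##3.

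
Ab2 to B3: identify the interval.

A to B spans two letter names (A-B), plus an octave: a ninth.
Ab2 to B3 spans 15 semitones — one semitone wider than the major ninth (14) — giving an augmented ninth.
(Equivalently, a compound augmented second: an augmented second plus an octave.)

augmented ninth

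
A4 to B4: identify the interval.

major second

A to B spans two letter names (A-B) — that makes it a second of some quality.
The major second spans 2 semitones, and A4 to B4 is exactly 2 semitones — so this is a major second.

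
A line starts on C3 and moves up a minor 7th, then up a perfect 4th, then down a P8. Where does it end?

Eb3

C3 up a minor seventh → Bb3 (10 semitones).
Bb3 up a perfect fourth → Eb4 (5 semitones).
A perfect octave down from Eb4 is Eb3.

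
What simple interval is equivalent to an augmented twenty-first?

Each octave removed subtracts seven from the number: 21 − 14 = 7.
Quality carries through unchanged, so the simple form is an augmented seventh.

augmented seventh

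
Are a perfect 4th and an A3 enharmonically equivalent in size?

Both span 5 semitones: a perfect fourth and an augmented third are the same chromatic distance.

Yes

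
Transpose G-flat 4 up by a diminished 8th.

G-double-flat 5

For an octave the letter name doesn't change: still G, an octave up.
A diminished octave is 11 semitones; 11 semitones up from Gb4 gives Gbb5.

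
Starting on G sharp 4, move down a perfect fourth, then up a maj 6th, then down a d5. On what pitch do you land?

E double-sharp 4

A perfect fourth down from G#4 is D#4.
Up a major sixth from D#4: B#4 (9 semitones up).
B#4 down a diminished fifth → E##4 (6 semitones).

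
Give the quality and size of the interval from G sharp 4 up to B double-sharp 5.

A10

G to B spans three letter names (G-A-B), plus an octave — that makes it a tenth of some quality.
A major tenth would be 16 semitones; G#4 to B##5 is 17, one semitone wider, so the interval is augmented.
(Equivalently, a compound augmented third: an augmented third plus an octave.)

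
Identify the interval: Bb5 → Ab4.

M9

Descending from Bb5 to Ab4 is the same interval as ascending Ab4 to Bb5.
A to B spans two letter names (A-B), plus an octave, so the interval is some kind of ninth.
Counting semitones, Ab4→Bb5 is 14, which is the major ninth.
(Equivalently, a compound major second: a major second plus an octave.)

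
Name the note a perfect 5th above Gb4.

Counting five letter names up from G lands on D.
A perfect fifth is 7 semitones; 7 semitones up from Gb4 gives Db5.

Db5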